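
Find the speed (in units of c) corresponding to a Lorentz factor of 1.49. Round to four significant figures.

0.7413c

β = √(1 − 1/γ²) = √(1 − 1/2.2201) = √0.54957 = 0.7413.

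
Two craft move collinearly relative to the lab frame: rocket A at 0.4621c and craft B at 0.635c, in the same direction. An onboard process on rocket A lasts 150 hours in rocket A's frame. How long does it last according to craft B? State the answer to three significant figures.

Speed of rocket A in craft B's frame: u = (v_A − v_B)/(1 − v_A v_B/c²) = (0.4621 − 0.635)/(1 − 0.4621×0.635) = −0.1729/0.7065665 = −0.2447; |u| = 0.2447c.
At |u| = 0.2447c, γ = (1 − 0.0598781)^(−1/2) = 1.0314.
Rocket A's interval is proper; time dilation gives Δt_B = γΔτ = 1.0314 × 150 hours = 155 hours.

155 hours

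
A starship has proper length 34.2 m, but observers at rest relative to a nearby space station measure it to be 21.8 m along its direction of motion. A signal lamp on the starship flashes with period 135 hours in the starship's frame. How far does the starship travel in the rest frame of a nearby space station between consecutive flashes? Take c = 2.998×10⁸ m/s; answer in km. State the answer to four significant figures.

1.761×10^11 km

From L = L₀/γ: γ = 34.2/21.8 = 1.56881.
β = √(1 − 1/γ²) = 0.77051. Lab-frame period = γτ = 1.56881×135 hours = 211.79 hours. Distance = βc × γτ = 0.77051 × 2.998×10⁸ m/s × 762444 s = 1.7612×10^14 m = 1.761×10^11 km.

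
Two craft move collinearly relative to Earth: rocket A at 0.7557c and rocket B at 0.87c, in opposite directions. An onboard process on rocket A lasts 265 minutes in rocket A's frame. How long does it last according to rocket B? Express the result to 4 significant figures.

1360 minutes

Speed of rocket A in rocket B's frame: u = (v_A + v_B)/(1 + v_A v_B/c²) = (0.7557 + 0.87)/(1 + 0.7557×0.87) = 1.6257/1.657459 = 0.98084; |u| = 0.98084c.
γ for this relative speed: γ = 1/√(1 − 0.962047) = 5.1331.
The clock on rocket A records proper time, so rocket B measures Δt = γΔτ = 5.1331 × 265 = 1360 minutes.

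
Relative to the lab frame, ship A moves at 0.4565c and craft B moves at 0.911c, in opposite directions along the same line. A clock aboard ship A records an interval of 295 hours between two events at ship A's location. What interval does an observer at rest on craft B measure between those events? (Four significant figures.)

1138 hours

The velocity of ship A relative to craft B is (0.4565 + 0.911)c / (1 + 0.4565×0.911) = 0.96584c; relative speed 0.96584c.
γ for this relative speed: γ = 1/√(1 − 0.932847) = 3.8589.
The clock on ship A records proper time, so craft B measures Δt = γΔτ = 3.8589 × 295 = 1138 hours.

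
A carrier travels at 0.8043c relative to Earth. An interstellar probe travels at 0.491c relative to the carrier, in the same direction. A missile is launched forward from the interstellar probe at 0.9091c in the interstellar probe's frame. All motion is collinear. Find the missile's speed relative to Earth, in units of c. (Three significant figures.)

First combine the missile and interstellar probe (S''→S'): u₁ = (0.9091 + 0.491)/(1 + 0.9091×0.491) = 1.4001/1.4463681 = 0.96801.
Then combine with the carrier (S'→S): u = (0.96801 + 0.8043)/(1 + 0.96801×0.8043) = 1.77231/1.778570443 = 0.99648.

0.996c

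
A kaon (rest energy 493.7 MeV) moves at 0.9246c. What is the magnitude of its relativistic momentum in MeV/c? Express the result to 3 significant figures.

1200 MeV/c

With β = 0.9246, γ = 1/√(1 − 0.9246²) = 1/√0.14511484 = 2.6251.
Momentum: p = γβ·mc = 2.6251 × 0.9246 × 493.7 MeV/c = 1200 MeV/c.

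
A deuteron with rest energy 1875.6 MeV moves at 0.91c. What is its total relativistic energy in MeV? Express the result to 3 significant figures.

4520 MeV

γ = 1/√(1 − β²) = 1/√(1 − 0.8281) = 1/√0.1719 = 1/0.414608 = 2.4119.
Total energy: E = γmc² = 2.4119 × 1875.6 MeV = 4520 MeV.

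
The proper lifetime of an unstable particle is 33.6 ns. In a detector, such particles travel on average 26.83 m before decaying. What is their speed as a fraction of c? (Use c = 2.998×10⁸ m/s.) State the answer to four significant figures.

0.9362c

d = βγcτ ⇒ βγ = d/(cτ) = 26.83 m / (10.07328 m) = 2.6635.
β = (βγ)/√(1+(βγ)²) = 2.6635/√8.09423 = 0.9362.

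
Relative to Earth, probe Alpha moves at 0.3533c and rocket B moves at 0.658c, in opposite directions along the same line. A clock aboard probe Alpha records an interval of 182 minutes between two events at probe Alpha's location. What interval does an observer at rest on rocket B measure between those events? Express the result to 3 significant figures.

The velocity of probe Alpha relative to rocket B is (0.3533 + 0.658)c / (1 + 0.3533×0.658) = 0.82055c; relative speed 0.82055c.
At |u| = 0.82055c, γ = (1 − 0.673302)^(−1/2) = 1.7496.
Probe Alpha's interval is proper; time dilation gives Δt_B = γΔτ = 1.7496 × 182 minutes = 318 minutes.

318 minutes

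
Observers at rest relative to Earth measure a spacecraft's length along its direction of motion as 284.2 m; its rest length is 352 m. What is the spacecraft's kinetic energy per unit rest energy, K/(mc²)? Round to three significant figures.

Length contraction gives γ = L₀/L = 352/284.2 = 1.23856.
Since K = (γ−1)mc², K/(mc²) = 1.23856 − 1 = 0.239.

0.239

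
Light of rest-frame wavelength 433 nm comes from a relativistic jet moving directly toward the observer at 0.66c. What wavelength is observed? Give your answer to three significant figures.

Relativistic Doppler for wavelength: λ_obs = λ_src · √((1−β)/(1+β)).
With β = 0.66: factor = √(0.34/1.66) = 0.45257.
λ_obs = 433 × 0.45257 = 196 nm.

196 nm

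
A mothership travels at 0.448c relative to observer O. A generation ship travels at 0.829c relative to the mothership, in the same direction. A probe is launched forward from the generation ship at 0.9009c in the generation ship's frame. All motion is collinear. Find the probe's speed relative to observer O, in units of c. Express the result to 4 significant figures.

First combine the probe and generation ship (S''→S'): u₁ = (0.9009 + 0.829)/(1 + 0.9009×0.829) = 1.7299/1.7468461 = 0.9903.
Then combine with the mothership (S'→S): u = (0.9903 + 0.448)/(1 + 0.9903×0.448) = 1.4383/1.4436544 = 0.99629.

0.9963c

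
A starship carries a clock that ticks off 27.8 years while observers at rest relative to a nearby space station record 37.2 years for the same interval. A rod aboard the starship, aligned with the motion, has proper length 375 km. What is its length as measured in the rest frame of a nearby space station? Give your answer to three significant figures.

280 km

From Δt = γΔτ: γ = 37.2/27.8 = 1.33813.
The rod contracts by the same γ: 375 km / 1.33813 = 280 km.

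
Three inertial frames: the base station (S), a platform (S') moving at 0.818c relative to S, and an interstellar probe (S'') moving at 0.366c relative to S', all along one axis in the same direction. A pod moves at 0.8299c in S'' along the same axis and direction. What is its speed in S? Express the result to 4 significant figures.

0.9914c

First combine the pod and interstellar probe (S''→S'): u₁ = (0.8299 + 0.366)/(1 + 0.8299×0.366) = 1.1959/1.3037434 = 0.91728.
Then combine with the platform (S'→S): u = (0.91728 + 0.818)/(1 + 0.91728×0.818) = 1.73528/1.75033504 = 0.9914.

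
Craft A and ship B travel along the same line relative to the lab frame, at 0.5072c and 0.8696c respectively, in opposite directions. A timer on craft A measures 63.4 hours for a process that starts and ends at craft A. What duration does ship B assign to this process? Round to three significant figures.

215 hours

The velocity of craft A relative to ship B is (0.5072 + 0.8696)c / (1 + 0.5072×0.8696) = 0.95541c; relative speed 0.95541c.
γ for this relative speed: γ = 1/√(1 − 0.912808) = 3.3866.
Craft A's interval is proper; time dilation gives Δt_B = γΔτ = 3.3866 × 63.4 hours = 215 hours.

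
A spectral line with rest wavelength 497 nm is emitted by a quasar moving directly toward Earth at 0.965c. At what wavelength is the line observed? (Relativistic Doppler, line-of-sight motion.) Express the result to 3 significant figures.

66.3 nm

Relativistic Doppler for wavelength: λ_obs = λ_src · √((1−β)/(1+β)).
With β = 0.965: factor = √(0.035/1.965) = 0.13346.
λ_obs = 497 × 0.13346 = 66.3 nm.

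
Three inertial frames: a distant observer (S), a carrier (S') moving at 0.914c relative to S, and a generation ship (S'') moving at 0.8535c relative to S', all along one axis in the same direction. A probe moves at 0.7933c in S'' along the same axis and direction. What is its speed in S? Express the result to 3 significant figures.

Compose velocities in two stages. Stage 1 (into S'): u₁ = (0.7933+0.8535)/(1+0.7933×0.8535) = 0.98194.
Stage 2 (into S): u = (0.98194+0.914)/(1+0.98194×0.914) = 0.99918, so the speed is 0.999c.

0.999c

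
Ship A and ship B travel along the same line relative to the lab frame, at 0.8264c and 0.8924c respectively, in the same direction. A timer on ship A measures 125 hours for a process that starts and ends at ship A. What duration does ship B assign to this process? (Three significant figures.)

Speed of ship A in ship B's frame: u = (v_A − v_B)/(1 − v_A v_B/c²) = (0.8264 − 0.8924)/(1 − 0.8264×0.8924) = −0.066/0.26252064 = −0.25141; |u| = 0.25141c.
γ for this relative speed: γ = 1/√(1 − 0.063207) = 1.0332.
The clock on ship A records proper time, so ship B measures Δt = γΔτ = 1.0332 × 125 = 129 hours.

129 hours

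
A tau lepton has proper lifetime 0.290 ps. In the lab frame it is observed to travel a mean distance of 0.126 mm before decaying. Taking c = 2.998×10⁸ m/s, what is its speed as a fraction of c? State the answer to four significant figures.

0.8231c

Lab distance = (lab lifetime)·v = γτ·βc, so βγ = d/(cτ) = 1.260×10^-4/(2.998×10⁸ × 2.900×10^-13) = 1.4492.
With βγ = 1.4492: γ² = 1 + (βγ)² = 3.10018, and β = (βγ)/γ = 1.4492/1.76073 = 0.8231.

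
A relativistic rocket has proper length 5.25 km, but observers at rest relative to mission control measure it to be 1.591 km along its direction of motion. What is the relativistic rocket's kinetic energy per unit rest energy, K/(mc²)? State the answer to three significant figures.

γ = L₀/L = 5.25/1.591 = 3.29981.
K/(mc²) = γ − 1 = 3.29981 − 1 = 2.30.

2.30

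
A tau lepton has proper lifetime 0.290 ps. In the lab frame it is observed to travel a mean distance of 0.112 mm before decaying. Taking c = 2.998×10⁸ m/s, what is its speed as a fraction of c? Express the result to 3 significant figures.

0.790c

Lab distance = (lab lifetime)·v = γτ·βc, so βγ = d/(cτ) = 1.120×10^-4/(2.998×10⁸ × 2.900×10^-13) = 1.2882.
With βγ = 1.2882: γ² = 1 + (βγ)² = 2.65946, and β = (βγ)/γ = 1.2882/1.63079 = 0.790.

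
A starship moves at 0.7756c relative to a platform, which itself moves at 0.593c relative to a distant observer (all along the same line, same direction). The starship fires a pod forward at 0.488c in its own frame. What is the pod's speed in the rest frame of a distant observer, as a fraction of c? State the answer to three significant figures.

Compose velocities in two stages. Stage 1 (into S'): u₁ = (0.488+0.7756)/(1+0.488×0.7756) = 0.91665.
Stage 2 (into S): u = (0.91665+0.593)/(1+0.91665×0.593) = 0.97802, so the speed is 0.978c.

0.978c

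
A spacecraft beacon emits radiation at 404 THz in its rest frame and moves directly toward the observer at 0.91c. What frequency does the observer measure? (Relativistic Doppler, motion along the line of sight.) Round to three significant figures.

1860 THz

Relativistic Doppler (source moving toward): f_obs = f_src · √((1+β)/(1−β)).
With β = 0.91: factor = √(1.91/0.09) = 4.6068.
f_obs = 404 × 4.6068 = 1860 THz.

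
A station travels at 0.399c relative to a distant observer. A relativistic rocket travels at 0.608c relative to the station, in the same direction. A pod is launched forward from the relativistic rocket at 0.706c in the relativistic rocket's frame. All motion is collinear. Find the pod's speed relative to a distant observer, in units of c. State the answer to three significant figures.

Apply u = (u'+v)/(1+u'v) twice. Pod in the station frame: (0.706+0.608)/(1+0.706·0.608) = 1.314/1.429248 = 0.91936c.
That velocity, transformed to the rest frame of a distant observer: (0.91936+0.399)/(1+0.91936·0.399) = 1.31836/1.36682464 = 0.96454c.

0.965c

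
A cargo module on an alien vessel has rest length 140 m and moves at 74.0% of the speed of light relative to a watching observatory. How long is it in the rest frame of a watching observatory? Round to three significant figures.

94.2 m

With β = 0.74, γ = 1/√(1 − 0.74²) = 1/√0.4524 = 1.4868.
Length contraction: L = L₀/γ = 140/1.4868 = 94.2 m.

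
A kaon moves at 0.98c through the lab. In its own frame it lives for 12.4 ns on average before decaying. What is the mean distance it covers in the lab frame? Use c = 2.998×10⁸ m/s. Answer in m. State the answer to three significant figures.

18.3 m

With β = 0.98, γ = 1/√(1 − 0.98²) = 1/√0.0396 = 5.0252.
Lab-frame lifetime: Δt = γτ = 5.0252 × 12.4 ns = 62.312 ns.
Distance: d = vΔt = 0.98 × 2.998×10⁸ m/s × 6.2312×10^-8 s = 18.3 m.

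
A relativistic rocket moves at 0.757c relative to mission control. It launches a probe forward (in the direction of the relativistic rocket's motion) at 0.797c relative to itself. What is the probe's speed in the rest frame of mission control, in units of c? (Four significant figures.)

In units of c, u = (u' + v)/(1 + u'v) with u' = 0.797 and v = 0.757.
Numerator: 0.797 + 0.757 = 1.554. Denominator: 1 + (0.797)(0.757) = 1.603329.
u = 1.554/1.603329 = 0.96923, so the speed is 0.9692c.

0.9692c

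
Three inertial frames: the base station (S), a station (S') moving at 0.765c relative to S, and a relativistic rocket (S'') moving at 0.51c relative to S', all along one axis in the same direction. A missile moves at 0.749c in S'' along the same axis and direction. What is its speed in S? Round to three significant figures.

Compose velocities in two stages. Stage 1 (into S'): u₁ = (0.749+0.51)/(1+0.749×0.51) = 0.91101.
Stage 2 (into S): u = (0.91101+0.765)/(1+0.91101×0.765) = 0.98768, so the speed is 0.988c.

0.988c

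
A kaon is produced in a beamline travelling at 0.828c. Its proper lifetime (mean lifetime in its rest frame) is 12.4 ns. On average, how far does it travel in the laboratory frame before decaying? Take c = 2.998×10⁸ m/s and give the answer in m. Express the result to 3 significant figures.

With β = 0.828, γ = 1/√(1 − 0.828²) = 1/√0.314416 = 1.7834.
Lab-frame lifetime: Δt = γτ = 1.7834 × 12.4 ns = 22.114 ns.
Distance: d = vΔt = 0.828 × 2.998×10⁸ m/s × 2.2114×10^-8 s = 5.49 m.

5.49 m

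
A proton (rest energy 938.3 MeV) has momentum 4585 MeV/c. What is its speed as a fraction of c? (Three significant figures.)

pc/(mc²) = 4585/938.3 = 4.8865 = βγ = β/√(1−β²).
So β² = x²/(1 + x²) with x = 4.8865: x² = 23.8779, β² = 23.8779/24.8779 = 0.959804, β = 0.980.

0.980c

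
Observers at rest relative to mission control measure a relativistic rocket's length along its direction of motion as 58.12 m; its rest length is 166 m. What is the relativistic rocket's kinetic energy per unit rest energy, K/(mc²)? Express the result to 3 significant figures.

γ = L₀/L = 166/58.12 = 2.85616.
K/(mc²) = γ − 1 = 2.85616 − 1 = 1.86.

1.86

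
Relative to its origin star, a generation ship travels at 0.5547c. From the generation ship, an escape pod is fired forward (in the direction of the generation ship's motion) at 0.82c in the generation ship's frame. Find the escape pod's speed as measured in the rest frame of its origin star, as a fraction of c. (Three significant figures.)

In units of c, u = (u' + v)/(1 + u'v) with u' = 0.82 and v = 0.5547.
Numerator: 0.82 + 0.5547 = 1.3747. Denominator: 1 + (0.82)(0.5547) = 1.454854.
u = 1.3747/1.454854 = 0.94491, so the speed is 0.945c.

0.945c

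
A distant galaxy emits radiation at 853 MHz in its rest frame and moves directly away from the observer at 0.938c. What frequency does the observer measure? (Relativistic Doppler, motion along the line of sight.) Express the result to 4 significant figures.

152.6 MHz

Relativistic Doppler (source moving away): f_obs = f_src · √((1−β)/(1+β)).
With β = 0.938: factor = √(0.062/1.938) = 0.17886.
f_obs = 853 × 0.17886 = 152.6 MHz.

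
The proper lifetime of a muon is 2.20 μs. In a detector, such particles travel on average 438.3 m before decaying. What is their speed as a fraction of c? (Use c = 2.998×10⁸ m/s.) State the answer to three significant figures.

0.553c

Lab distance = (lab lifetime)·v = γτ·βc, so βγ = d/(cτ) = 438.3/(2.998×10⁸ × 2.200×10^-6) = 0.66453.
With βγ = 0.66453: γ² = 1 + (βγ)² = 1.4416, and β = (βγ)/γ = 0.66453/1.20067 = 0.553.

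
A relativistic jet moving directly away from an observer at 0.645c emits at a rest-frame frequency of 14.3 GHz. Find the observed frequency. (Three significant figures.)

6.64 GHz

Relativistic Doppler (source moving away): f_obs = f_src · √((1−β)/(1+β)).
With β = 0.645: factor = √(0.355/1.645) = 0.46455.
f_obs = 14.3 × 0.46455 = 6.64 GHz.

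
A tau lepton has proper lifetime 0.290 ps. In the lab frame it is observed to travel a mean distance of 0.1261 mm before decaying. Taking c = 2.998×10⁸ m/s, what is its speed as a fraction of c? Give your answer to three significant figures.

0.823c

Let x = d/(cτ) = 1.261×10^-4 m / (2.998×10⁸ m/s × 2.900×10^-13 s) = 1.4504. Since d = βγcτ, x = βγ = β/√(1−β²).
Solving: β² = x²/(1+x²) = 2.10366/3.10366 = 0.6778, so β = 0.823.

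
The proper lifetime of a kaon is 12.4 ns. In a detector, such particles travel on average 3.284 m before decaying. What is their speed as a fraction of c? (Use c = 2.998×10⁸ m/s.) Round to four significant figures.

0.6621c

d = βγcτ ⇒ βγ = d/(cτ) = 3.284 m / (3.71752 m) = 0.88338.
β = (βγ)/√(1+(βγ)²) = 0.88338/√1.78036 = 0.6621.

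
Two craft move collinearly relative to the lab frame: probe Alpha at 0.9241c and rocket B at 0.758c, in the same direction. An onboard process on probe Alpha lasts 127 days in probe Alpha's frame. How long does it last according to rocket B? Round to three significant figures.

153 days

Transform probe Alpha's velocity into rocket B's frame: (0.9241 − 0.758)/(1 − 0.9241·0.758) = 0.1661/0.2995322, so the relative speed is 0.55453c.
At |u| = 0.55453c, γ = (1 − 0.307504)^(−1/2) = 1.2017.
Probe Alpha's interval is proper; time dilation gives Δt_B = γΔτ = 1.2017 × 127 days = 153 days.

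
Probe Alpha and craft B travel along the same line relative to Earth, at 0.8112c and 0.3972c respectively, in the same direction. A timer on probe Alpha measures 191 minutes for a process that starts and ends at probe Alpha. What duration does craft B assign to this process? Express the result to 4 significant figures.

Speed of probe Alpha in craft B's frame: u = (v_A − v_B)/(1 − v_A v_B/c²) = (0.8112 − 0.3972)/(1 − 0.8112×0.3972) = 0.414/0.67779136 = 0.61081; |u| = 0.61081c.
γ for this relative speed: γ = 1/√(1 − 0.373089) = 1.263.
The clock on probe Alpha records proper time, so craft B measures Δt = γΔτ = 1.263 × 191 = 241.2 minutes.

241.2 minutes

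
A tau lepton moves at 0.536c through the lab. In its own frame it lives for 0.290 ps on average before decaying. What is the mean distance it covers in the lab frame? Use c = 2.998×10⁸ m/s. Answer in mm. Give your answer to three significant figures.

Lorentz factor: γ = (1 − 0.287296)^(−1/2) = 1.1845.
Lab-frame lifetime: Δt = γτ = 1.1845 × 0.290 ps = 0.34351 ps.
Distance: d = vΔt = 0.536 × 2.998×10⁸ m/s × 3.4351×10^-13 s = 5.52×10^-5 m = 0.0552 mm.

0.0552 mm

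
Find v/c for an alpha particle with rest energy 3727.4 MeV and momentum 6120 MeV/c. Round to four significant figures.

pc/(mc²) = 6120/3727.4 = 1.6419 = βγ = β/√(1−β²).
So β² = x²/(1 + x²) with x = 1.6419: x² = 2.69584, β² = 2.69584/3.69584 = 0.729426, β = 0.8541.

0.8541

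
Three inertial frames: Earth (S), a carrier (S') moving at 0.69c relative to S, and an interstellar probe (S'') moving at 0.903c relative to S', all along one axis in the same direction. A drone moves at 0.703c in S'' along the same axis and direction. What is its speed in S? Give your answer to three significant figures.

Apply u = (u'+v)/(1+u'v) twice. Drone in the carrier frame: (0.703+0.903)/(1+0.703·0.903) = 1.606/1.634809 = 0.98238c.
That velocity, transformed to the rest frame of Earth: (0.98238+0.69)/(1+0.98238·0.69) = 1.67238/1.6778422 = 0.99674c.

0.997c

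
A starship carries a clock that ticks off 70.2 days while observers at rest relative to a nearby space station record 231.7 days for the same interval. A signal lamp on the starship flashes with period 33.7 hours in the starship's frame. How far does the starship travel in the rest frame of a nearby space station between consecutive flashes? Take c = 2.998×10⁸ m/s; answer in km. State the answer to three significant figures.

1.14×10^11 km

From Δt = γΔτ: γ = 231.7/70.2 = 3.30057.
β = √(1 − 1/γ²) = 0.953. Lab-frame period = γτ = 3.30057×33.7 hours = 111.23 hours. Distance = βc × γτ = 0.953 × 2.998×10⁸ m/s × 400428 s = 1.1441×10^14 m = 1.14×10^11 km.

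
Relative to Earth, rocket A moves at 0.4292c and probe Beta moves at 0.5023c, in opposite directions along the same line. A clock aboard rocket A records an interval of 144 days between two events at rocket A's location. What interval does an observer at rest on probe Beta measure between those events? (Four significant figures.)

224.1 days

Speed of rocket A in probe Beta's frame: u = (v_A + v_B)/(1 + v_A v_B/c²) = (0.4292 + 0.5023)/(1 + 0.4292×0.5023) = 0.9315/1.21558716 = 0.7663; |u| = 0.7663c.
γ for this relative speed: γ = 1/√(1 − 0.587216) = 1.5565.
The clock on rocket A records proper time, so probe Beta measures Δt = γΔτ = 1.5565 × 144 = 224.1 days.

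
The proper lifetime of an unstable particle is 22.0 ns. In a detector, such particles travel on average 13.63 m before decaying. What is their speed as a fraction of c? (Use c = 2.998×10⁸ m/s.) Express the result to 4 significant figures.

0.9001c

Let x = d/(cτ) = 13.63 m / (2.998×10⁸ m/s × 2.200×10^-8 s) = 2.0665. Since d = βγcτ, x = βγ = β/√(1−β²).
Solving: β² = x²/(1+x²) = 4.27042/5.27042 = 0.810262, so β = 0.9001.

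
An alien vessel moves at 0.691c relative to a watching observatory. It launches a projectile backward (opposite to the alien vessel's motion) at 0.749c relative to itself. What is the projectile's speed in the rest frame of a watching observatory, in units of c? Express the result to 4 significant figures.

0.1202c

In units of c, u = (u' + v)/(1 + u'v) with u' = −0.749 and v = 0.691.
Numerator: −0.749 + 0.691 = −0.058. Denominator: 1 + (−0.749)(0.691) = 0.482441.
u = −0.058/0.482441 = −0.12022, so the speed is 0.1202c.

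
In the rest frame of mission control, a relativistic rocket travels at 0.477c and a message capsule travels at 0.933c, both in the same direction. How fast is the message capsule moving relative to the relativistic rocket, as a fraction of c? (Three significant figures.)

0.822c

Transform to the relativistic rocket's frame: u' = (u − v)/(1 − uv/c²).
u' = (0.933 − 0.477)/(1 − 0.933×0.477) = 0.456/0.554959 = 0.82168.
Speed in the relativistic rocket's frame: 0.822c (in the same direction).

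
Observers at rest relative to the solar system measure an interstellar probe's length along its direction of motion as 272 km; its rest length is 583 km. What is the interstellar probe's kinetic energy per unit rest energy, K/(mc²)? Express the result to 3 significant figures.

From L = L₀/γ: γ = 583/272 = 2.14338.
K/(mc²) = γ − 1 = 2.14338 − 1 = 1.14.

1.14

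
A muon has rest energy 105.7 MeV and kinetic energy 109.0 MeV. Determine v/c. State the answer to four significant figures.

0.8704

γ = 1 + K/(mc²) = 1 + 109.0/105.7 = 2.0312.
β = √(1 − 1/γ²) = √(1 − 0.242379) = √0.757621 = 0.8704.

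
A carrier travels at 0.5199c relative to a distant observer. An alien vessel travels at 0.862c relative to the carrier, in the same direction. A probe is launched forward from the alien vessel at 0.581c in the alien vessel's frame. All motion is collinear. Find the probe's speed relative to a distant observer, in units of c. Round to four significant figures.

0.9877c

First combine the probe and alien vessel (S''→S'): u₁ = (0.581 + 0.862)/(1 + 0.581×0.862) = 1.443/1.500822 = 0.96147.
Then combine with the carrier (S'→S): u = (0.96147 + 0.5199)/(1 + 0.96147×0.5199) = 1.48137/1.499868253 = 0.98767.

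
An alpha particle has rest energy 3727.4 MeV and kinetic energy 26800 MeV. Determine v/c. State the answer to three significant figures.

γ = 1 + K/(mc²) = 1 + 26800/3727.4 = 8.19.
β = √(1 − 1/γ²) = √(1 − 0.0149084) = √0.9850916 = 0.993.

0.993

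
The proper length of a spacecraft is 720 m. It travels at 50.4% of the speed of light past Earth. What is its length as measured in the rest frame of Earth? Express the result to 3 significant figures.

With β = 0.504, γ = 1/√(1 − 0.504²) = 1/√0.745984 = 1.1578.
Length contraction: L = L₀/γ = 720/1.1578 = 622 m.

622 m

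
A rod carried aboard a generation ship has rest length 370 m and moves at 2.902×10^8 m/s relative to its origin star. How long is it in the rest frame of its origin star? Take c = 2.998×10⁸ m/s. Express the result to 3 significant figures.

92.9 m

β = v/c = (2.902×10^8 m/s)/(2.998×10⁸ m/s) = 0.967979.
β² = 0.9369833, so γ = 1/√0.06301666 = 3.9836.
Along the direction of motion the measured length is L₀/γ = 370/3.9836 = 92.9 m.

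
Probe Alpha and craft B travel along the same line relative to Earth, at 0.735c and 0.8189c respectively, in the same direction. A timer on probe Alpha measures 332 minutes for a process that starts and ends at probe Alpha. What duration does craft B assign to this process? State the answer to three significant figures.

The velocity of probe Alpha relative to craft B is (0.735 − 0.8189)c / (1 − 0.735×0.8189) = −0.21075c; relative speed 0.21075c.
γ for this relative speed: γ = 1/√(1 − 0.0444156) = 1.023.
The clock on probe Alpha records proper time, so craft B measures Δt = γΔτ = 1.023 × 332 = 340 minutes.

340 minutes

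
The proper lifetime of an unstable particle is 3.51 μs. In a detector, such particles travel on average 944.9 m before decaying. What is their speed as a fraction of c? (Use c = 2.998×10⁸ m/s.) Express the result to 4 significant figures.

0.6681c

Let x = d/(cτ) = 944.9 m / (2.998×10⁸ m/s × 3.510×10^-6 s) = 0.89794. Since d = βγcτ, x = βγ = β/√(1−β²).
Solving: β² = x²/(1+x²) = 0.806296/1.806296 = 0.446381, so β = 0.6681.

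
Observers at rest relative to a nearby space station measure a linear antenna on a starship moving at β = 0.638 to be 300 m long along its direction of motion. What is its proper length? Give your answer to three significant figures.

γ = 1/√(1 − β²) = 1/√(1 − 0.407044) = 1/√0.592956 = 1/0.770036 = 1.2986.
Proper length: L₀ = γ·L = 1.2986 × 300 = 390 m.

390 m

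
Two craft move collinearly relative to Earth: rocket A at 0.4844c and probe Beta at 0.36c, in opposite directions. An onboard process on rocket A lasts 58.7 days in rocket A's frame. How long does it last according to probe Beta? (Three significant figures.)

84.5 days

The velocity of rocket A relative to probe Beta is (0.4844 + 0.36)c / (1 + 0.4844×0.36) = 0.71902c; relative speed 0.71902c.
At |u| = 0.71902c, γ = (1 − 0.51699)^(−1/2) = 1.4389.
Rocket A's interval is proper; time dilation gives Δt_B = γΔτ = 1.4389 × 58.7 days = 84.5 days.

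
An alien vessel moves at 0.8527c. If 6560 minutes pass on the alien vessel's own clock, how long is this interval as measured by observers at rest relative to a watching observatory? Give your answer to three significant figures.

12600 minutes

γ = 1/√(1 − β²) = 1/√(1 − 0.72709729) = 1/√0.27290271 = 1/0.522401 = 1.9142.
The onboard clock measures proper time, so the interval in the rest frame of a watching observatory is dilated: Δt = γ·Δτ = 1.9142 × 6560 minutes = 12600 minutes.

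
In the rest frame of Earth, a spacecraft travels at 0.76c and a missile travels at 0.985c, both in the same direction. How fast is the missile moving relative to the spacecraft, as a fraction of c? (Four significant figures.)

Transform to the spacecraft's frame: u' = (u − v)/(1 − uv/c²).
u' = (0.985 − 0.76)/(1 − 0.985×0.76) = 0.225/0.2514 = 0.89499.
Speed in the spacecraft's frame: 0.8950c (in the same direction).

0.8950c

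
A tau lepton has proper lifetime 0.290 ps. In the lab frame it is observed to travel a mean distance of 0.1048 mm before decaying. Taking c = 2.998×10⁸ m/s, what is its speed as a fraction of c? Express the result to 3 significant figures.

d = βγcτ ⇒ βγ = d/(cτ) = 1.048×10^-4 m / (8.6942×10^-5 m) = 1.2054.
β = (βγ)/√(1+(βγ)²) = 1.2054/√2.45299 = 0.770.

0.770c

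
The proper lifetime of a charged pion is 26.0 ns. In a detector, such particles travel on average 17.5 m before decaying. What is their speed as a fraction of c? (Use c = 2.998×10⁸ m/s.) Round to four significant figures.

0.9135c

Lab distance = (lab lifetime)·v = γτ·βc, so βγ = d/(cτ) = 17.50/(2.998×10⁸ × 2.600×10^-8) = 2.2451.
With βγ = 2.2451: γ² = 1 + (βγ)² = 6.04047, and β = (βγ)/γ = 2.2451/2.45774 = 0.9135.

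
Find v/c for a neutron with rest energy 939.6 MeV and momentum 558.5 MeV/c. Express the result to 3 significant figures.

βγ = pc/(mc²) = 558.5/939.6 = 0.5944.
Since γ² = 1 + (βγ)² = 1.353311, γ = √1.353311 = 1.16332, and β = (βγ)/γ = 0.5944/1.16332 = 0.511.

0.511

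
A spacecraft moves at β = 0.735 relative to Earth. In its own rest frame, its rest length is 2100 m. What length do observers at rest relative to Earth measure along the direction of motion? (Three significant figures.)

β² = 0.540225, so γ = 1/√0.459775 = 1.4748.
Along the direction of motion the measured length is L₀/γ = 2100/1.4748 = 1420 m.

1420 m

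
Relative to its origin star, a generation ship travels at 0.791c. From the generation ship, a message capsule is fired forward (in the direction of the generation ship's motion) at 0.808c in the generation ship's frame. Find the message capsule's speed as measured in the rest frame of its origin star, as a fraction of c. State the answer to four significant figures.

0.9755c

Relativistic velocity addition: u = (u' + v)/(1 + u'v/c²), with u' = 0.808c and v = 0.791c.
Numerator: 0.808 + 0.791 = 1.599. Denominator: 1 + (0.808)(0.791) = 1.639128.
u = 1.599/1.639128 = 0.97552, so the speed is 0.9755c.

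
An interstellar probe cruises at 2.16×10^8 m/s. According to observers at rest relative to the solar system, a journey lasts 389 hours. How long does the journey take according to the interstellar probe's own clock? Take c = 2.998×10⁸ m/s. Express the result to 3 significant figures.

β = v/c = (2.16×10^8 m/s)/(2.998×10⁸ m/s) = 0.72048.
γ = 1/√(1 − β²) = 1/√(1 − 0.5190914304) = 1/√0.4809085696 = 1/0.693476 = 1.442.
The moving clock records proper time: Δτ = Δt/γ = 389/1.442 = 270 hours.

270 hours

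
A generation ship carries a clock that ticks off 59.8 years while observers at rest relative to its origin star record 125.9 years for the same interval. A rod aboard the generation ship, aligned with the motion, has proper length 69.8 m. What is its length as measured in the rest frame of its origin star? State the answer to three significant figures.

γ = Δt/Δτ = 125.9/59.8 = 2.10535.
The rod contracts by the same γ: 69.8 m / 2.10535 = 33.2 m.

33.2 m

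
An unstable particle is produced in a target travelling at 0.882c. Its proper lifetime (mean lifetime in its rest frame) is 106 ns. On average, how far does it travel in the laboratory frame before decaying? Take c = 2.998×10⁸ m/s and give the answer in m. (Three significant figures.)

Lorentz factor: γ = (1 − 0.777924)^(−1/2) = 2.122.
Lab-frame lifetime: Δt = γτ = 2.122 × 106 ns = 224.93 ns.
Distance: d = vΔt = 0.882 × 2.998×10⁸ m/s × 2.2493×10^-7 s = 59.5 m.

59.5 m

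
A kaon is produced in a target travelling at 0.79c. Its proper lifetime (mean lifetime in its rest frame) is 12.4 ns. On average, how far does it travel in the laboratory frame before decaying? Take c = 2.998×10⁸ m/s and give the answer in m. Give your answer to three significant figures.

4.79 m

β² = 0.6241, so γ = 1/√0.3759 = 1.631.
Lab-frame lifetime: Δt = γτ = 1.631 × 12.4 ns = 20.224 ns.
Distance: d = vΔt = 0.79 × 2.998×10⁸ m/s × 2.0224×10^-8 s = 4.79 m.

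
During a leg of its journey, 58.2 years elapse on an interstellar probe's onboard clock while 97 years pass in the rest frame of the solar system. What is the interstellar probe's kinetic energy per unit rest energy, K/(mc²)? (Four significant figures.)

0.6667

The time-dilation ratio gives γ = 97/58.2 = 1.66667.
K/(mc²) = γ − 1 = 1.66667 − 1 = 0.6667.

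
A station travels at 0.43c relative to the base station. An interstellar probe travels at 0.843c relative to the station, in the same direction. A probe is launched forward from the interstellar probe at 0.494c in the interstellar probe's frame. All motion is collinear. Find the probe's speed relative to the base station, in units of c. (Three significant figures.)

0.977c

First combine the probe and interstellar probe (S''→S'): u₁ = (0.494 + 0.843)/(1 + 0.494×0.843) = 1.337/1.416442 = 0.94391.
Then combine with the station (S'→S): u = (0.94391 + 0.43)/(1 + 0.94391×0.43) = 1.37391/1.4058813 = 0.97726.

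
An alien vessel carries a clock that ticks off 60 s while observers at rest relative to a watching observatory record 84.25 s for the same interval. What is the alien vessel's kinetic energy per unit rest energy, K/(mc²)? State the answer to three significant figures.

0.404

γ = Δt/Δτ = 84.25/60 = 1.40417.
Since K = (γ−1)mc², K/(mc²) = 1.40417 − 1 = 0.404.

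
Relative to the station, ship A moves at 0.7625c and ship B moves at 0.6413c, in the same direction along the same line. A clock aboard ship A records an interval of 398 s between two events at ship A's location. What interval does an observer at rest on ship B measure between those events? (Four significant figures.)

409.7 s

Transform ship A's velocity into ship B's frame: (0.7625 − 0.6413)/(1 − 0.7625·0.6413) = 0.1212/0.51100875, so the relative speed is 0.23718c.
γ for this relative speed: γ = 1/√(1 − 0.0562544) = 1.0294.
Ship A's interval is proper; time dilation gives Δt_B = γΔτ = 1.0294 × 398 s = 409.7 s.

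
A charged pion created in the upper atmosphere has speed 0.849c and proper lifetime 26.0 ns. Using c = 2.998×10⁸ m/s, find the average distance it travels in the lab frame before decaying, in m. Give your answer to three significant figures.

With β = 0.849, γ = 1/√(1 − 0.849²) = 1/√0.279199 = 1.8925.
Lab-frame lifetime: Δt = γτ = 1.8925 × 26.0 ns = 49.205 ns.
Distance: d = vΔt = 0.849 × 2.998×10⁸ m/s × 4.9205×10^-8 s = 12.5 m.

12.5 m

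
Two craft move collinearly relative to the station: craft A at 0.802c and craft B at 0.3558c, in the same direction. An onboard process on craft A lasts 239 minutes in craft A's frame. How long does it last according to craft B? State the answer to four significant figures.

306.0 minutes

Speed of craft A in craft B's frame: u = (v_A − v_B)/(1 − v_A v_B/c²) = (0.802 − 0.3558)/(1 − 0.802×0.3558) = 0.4462/0.7146484 = 0.62436; |u| = 0.62436c.
γ for this relative speed: γ = 1/√(1 − 0.389825) = 1.2802.
The clock on craft A records proper time, so craft B measures Δt = γΔτ = 1.2802 × 239 = 306.0 minutes.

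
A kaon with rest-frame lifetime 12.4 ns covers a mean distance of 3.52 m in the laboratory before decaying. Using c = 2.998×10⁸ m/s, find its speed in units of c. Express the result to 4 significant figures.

0.6876c

Let x = d/(cτ) = 3.520 m / (2.998×10⁸ m/s × 1.240×10^-8 s) = 0.94687. Since d = βγcτ, x = βγ = β/√(1−β²).
Solving: β² = x²/(1+x²) = 0.896563/1.896563 = 0.47273, so β = 0.6876.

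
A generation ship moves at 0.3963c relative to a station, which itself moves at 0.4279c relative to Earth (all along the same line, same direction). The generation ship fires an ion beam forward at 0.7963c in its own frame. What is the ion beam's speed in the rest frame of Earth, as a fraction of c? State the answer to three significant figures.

0.961c

Apply u = (u'+v)/(1+u'v) twice. Ion beam in the station frame: (0.7963+0.3963)/(1+0.7963·0.3963) = 1.1926/1.31557369 = 0.90652c.
That velocity, transformed to the rest frame of Earth: (0.90652+0.4279)/(1+0.90652·0.4279) = 1.33442/1.387899908 = 0.96147c.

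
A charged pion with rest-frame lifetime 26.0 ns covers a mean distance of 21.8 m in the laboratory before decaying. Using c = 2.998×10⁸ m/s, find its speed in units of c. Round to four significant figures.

0.9416c

d = βγcτ ⇒ βγ = d/(cτ) = 21.80 m / (7.7948 m) = 2.7967.
β = (βγ)/√(1+(βγ)²) = 2.7967/√8.82153 = 0.9416.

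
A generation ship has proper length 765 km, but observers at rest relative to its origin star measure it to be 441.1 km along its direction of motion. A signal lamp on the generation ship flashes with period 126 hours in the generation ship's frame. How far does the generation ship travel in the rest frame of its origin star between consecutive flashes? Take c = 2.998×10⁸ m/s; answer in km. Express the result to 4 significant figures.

Length contraction gives γ = L₀/L = 765/441.1 = 1.7343.
β = √(1 − 1/γ²) = 0.81703. Lab-frame period = γτ = 1.7343×126 hours = 218.52 hours. Distance = βc × γτ = 0.81703 × 2.998×10⁸ m/s × 786672 s = 1.9269×10^14 m = 1.927×10^11 km.

1.927×10^11 km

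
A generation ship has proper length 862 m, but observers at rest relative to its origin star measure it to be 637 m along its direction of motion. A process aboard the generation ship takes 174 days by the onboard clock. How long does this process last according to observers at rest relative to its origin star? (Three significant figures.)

γ = L₀/L = 862/637 = 1.35322.
Δt = γΔτ = 1.35322 × 174 = 235 days.

235 days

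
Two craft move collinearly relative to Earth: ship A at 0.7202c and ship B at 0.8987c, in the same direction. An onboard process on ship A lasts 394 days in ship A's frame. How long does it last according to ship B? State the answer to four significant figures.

Speed of ship A in ship B's frame: u = (v_A − v_B)/(1 − v_A v_B/c²) = (0.7202 − 0.8987)/(1 − 0.7202×0.8987) = −0.1785/0.35275626 = −0.50602; |u| = 0.50602c.
γ for this relative speed: γ = 1/√(1 − 0.256056) = 1.1594.
Ship A's interval is proper; time dilation gives Δt_B = γΔτ = 1.1594 × 394 days = 456.8 days.

456.8 days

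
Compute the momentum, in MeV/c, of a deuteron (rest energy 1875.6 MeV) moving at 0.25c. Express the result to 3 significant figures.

484 MeV/c

With β = 0.25, γ = 1/√(1 − 0.25²) = 1/√0.9375 = 1.0328.
Momentum: p = γβ·mc = 1.0328 × 0.25 × 1875.6 MeV/c = 484 MeV/c.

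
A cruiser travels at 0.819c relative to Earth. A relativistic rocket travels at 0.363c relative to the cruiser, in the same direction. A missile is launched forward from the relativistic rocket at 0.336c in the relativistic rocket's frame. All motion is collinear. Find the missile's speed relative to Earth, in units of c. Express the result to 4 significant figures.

0.9548c

First combine the missile and relativistic rocket (S''→S'): u₁ = (0.336 + 0.363)/(1 + 0.336×0.363) = 0.699/1.121968 = 0.62301.
Then combine with the cruiser (S'→S): u = (0.62301 + 0.819)/(1 + 0.62301×0.819) = 1.44201/1.51024519 = 0.95482.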